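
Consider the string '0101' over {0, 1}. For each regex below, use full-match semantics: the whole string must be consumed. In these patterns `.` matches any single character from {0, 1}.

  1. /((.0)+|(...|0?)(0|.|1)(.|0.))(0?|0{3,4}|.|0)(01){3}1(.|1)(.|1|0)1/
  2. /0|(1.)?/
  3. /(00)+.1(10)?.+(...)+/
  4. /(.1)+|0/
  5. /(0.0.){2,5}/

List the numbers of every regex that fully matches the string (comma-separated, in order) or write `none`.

1 → no match
2 → no match
3 → no match — must start with '00'
4 → match
5 → no match

4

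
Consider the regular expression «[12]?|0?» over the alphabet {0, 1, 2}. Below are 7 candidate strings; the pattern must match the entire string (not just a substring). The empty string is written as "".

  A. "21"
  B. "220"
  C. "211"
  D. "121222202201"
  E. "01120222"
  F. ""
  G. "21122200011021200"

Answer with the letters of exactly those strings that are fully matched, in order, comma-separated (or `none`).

F

A → no match
B → no match
C → no match
D → no match
E → no match
F → match
G → no match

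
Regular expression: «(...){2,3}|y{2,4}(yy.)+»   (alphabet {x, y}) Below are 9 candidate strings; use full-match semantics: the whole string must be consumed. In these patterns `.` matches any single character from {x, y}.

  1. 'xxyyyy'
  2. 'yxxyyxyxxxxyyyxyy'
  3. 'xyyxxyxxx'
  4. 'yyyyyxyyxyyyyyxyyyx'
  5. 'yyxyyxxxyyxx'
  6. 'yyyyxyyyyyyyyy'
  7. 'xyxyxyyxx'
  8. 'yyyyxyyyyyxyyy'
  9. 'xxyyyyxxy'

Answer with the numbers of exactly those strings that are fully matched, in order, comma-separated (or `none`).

1 → match
2 → no match
3 → match
4 → no match
5 → no match
6 → match
7 → match
8 → match
9 → match

1, 3, 6, 7, 8, 9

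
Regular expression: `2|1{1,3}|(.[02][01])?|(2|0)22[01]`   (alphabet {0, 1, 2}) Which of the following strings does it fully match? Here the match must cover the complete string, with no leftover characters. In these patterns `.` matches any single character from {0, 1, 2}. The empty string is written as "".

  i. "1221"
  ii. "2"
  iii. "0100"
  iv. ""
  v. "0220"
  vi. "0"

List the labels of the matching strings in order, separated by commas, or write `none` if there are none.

ii, iv, v

i → no match
ii → match
iii → no match
iv → match
v → match
vi → no match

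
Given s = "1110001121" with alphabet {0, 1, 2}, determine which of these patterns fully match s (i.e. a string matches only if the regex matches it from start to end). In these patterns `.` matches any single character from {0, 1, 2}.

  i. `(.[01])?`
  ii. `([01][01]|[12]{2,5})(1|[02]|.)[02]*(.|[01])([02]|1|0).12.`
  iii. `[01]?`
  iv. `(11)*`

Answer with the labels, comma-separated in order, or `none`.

ii

i → no match
ii → match
iii → no match
iv → no match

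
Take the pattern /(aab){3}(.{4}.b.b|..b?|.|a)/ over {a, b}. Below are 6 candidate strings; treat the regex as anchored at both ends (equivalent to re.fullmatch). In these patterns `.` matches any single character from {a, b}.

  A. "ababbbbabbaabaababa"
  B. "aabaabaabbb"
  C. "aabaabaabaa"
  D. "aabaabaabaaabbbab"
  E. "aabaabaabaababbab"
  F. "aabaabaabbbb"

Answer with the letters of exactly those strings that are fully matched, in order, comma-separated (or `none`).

A → no match — must start with "aab"
B → match
C → match
D → match
E → match
F → match

B, C, D, E, F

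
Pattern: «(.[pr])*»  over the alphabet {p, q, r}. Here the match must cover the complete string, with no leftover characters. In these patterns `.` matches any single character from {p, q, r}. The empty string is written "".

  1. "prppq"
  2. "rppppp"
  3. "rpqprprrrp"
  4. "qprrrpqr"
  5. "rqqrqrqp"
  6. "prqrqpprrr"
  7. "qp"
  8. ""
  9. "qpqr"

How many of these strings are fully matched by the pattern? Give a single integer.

7

1. "prppq" → no match
2. "rppppp" → match
3. "rpqprprrrp" → match
4. "qprrrpqr" → match
5. "rqqrqrqp" → no match
6. "prqrqpprrr" → match
7. "qp" → match
8. "" → match
9. "qpqr" → match
Total matched: 7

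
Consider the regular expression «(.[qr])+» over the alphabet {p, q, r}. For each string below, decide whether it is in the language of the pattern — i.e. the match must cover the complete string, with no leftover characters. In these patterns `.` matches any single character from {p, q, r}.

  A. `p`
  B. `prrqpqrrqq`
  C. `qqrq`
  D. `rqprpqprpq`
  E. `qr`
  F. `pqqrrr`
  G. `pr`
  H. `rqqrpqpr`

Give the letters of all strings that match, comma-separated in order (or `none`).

A → no match
B → match
C → match
D → match
E → match
F → match
G → match
H → match

B, C, D, E, F, G, H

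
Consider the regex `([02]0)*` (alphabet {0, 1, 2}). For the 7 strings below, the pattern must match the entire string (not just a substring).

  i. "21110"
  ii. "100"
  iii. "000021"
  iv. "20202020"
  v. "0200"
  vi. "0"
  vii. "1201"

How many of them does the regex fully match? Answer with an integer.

i → no match
ii → no match
iii → no match
iv → match
v → no match
vi → no match
vii → no match
Total matched: 1

1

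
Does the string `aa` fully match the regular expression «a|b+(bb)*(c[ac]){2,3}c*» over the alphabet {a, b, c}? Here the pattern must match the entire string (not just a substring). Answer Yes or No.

No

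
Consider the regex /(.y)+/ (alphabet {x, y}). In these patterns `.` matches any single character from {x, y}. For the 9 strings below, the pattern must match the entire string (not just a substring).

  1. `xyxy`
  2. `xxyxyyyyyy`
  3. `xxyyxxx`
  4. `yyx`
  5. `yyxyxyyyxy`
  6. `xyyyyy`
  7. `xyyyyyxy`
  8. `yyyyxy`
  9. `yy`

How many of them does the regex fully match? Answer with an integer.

6

1. `xyxy` → match
2. `xxyxyyyyyy` → no match
3. `xxyyxxx` → no match — must end with `y`
4. `yyx` → no match — must end with `y`
5. `yyxyxyyyxy` → match
6. `xyyyyy` → match
7. `xyyyyyxy` → match
8. `yyyyxy` → match
9. `yy` → match
Total matched: 6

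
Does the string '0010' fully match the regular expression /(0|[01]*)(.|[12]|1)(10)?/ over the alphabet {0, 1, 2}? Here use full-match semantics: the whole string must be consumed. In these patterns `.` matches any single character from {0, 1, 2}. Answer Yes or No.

Yes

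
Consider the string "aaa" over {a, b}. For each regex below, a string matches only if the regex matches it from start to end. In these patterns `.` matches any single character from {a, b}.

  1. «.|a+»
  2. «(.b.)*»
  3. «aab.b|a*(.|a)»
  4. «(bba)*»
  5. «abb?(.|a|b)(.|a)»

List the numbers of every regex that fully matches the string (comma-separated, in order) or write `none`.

1 → match
2 → no match
3 → match
4 → no match
5 → no match — must start with "ab"

1, 3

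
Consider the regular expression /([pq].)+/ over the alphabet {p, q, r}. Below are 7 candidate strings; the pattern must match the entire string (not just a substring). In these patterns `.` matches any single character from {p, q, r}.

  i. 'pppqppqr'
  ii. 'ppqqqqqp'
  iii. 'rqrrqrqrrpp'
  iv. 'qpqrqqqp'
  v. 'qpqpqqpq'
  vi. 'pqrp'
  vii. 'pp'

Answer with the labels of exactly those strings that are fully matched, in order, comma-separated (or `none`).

i → match
ii → match
iii → no match
iv → match
v → match
vi → no match
vii → match

i, ii, iv, v, vii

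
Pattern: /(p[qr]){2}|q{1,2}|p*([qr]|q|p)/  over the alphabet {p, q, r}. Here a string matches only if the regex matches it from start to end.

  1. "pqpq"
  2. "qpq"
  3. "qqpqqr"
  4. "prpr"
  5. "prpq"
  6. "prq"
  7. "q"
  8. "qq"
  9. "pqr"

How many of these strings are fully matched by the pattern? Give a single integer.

1 → match
2 → no match
3 → no match
4 → match
5 → match
6 → no match
7 → match
8 → match
9 → no match
Total matched: 5

5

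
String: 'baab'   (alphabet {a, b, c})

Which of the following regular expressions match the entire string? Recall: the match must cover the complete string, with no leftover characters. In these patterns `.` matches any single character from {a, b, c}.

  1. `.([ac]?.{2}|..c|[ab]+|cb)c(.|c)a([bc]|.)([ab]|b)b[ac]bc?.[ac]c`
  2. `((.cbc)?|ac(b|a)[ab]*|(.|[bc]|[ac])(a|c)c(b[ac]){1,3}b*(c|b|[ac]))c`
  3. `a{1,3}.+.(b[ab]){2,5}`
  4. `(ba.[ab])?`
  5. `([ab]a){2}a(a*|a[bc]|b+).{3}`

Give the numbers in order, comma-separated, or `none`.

1 → no match — must end with 'c'
2 → no match — must end with 'c'
3 → no match — must start with 'a'
4 → match
5 → no match

4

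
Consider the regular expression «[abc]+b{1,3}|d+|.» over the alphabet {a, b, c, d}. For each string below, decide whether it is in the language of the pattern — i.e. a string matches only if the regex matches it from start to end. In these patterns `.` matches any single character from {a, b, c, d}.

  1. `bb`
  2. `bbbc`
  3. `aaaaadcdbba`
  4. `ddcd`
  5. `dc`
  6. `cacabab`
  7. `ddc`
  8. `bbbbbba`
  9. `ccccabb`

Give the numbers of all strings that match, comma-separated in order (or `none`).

1, 6, 9

1 → match
2 → no match
3 → no match
4 → no match
5 → no match
6 → match
7 → no match
8 → no match
9 → match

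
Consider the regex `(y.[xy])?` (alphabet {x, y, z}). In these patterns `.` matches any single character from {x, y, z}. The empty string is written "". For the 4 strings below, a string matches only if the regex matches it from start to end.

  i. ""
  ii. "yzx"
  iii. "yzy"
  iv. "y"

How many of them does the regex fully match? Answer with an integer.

i → match
ii → match
iii → match
iv → no match
Total matched: 3

3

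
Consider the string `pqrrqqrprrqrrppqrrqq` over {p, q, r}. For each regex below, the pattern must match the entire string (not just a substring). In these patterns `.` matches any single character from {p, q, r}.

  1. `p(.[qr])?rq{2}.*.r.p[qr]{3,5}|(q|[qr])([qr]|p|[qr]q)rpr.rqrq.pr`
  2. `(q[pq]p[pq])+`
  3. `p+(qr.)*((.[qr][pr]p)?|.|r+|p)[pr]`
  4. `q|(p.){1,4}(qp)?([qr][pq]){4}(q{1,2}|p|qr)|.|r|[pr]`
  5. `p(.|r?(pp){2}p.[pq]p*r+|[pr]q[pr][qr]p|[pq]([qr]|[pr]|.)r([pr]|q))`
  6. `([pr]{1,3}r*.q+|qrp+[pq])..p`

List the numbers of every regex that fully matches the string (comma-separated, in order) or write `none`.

1

1 → match
2 → no match — must start with `q`
3 → no match
4 → no match
5 → no match
6 → no match — must end with `p`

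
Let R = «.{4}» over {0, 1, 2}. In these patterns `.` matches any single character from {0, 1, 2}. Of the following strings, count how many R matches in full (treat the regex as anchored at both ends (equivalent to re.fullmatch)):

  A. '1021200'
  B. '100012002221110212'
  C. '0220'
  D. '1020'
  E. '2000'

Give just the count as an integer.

A → no match
B → no match
C → match
D → match
E → match
Total matched: 3

3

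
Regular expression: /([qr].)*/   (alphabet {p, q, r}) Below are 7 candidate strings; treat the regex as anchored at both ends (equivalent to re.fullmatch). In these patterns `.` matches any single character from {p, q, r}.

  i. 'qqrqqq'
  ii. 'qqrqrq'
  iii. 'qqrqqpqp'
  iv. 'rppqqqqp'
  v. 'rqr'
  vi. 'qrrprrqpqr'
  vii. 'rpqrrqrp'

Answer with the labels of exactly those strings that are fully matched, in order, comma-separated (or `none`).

i → match
ii → match
iii → match
iv → no match
v → no match
vi → match
vii → match

i, ii, iii, vi, vii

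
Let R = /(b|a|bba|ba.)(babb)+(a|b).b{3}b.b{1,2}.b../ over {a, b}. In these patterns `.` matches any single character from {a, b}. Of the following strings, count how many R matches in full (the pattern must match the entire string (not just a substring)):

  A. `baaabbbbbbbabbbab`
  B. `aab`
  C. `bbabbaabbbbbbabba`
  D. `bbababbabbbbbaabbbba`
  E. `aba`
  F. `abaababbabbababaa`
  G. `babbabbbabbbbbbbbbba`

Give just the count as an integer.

A → no match
B → no match
C → match
D → no match
E → no match
F → no match
G → match
Total matched: 2

2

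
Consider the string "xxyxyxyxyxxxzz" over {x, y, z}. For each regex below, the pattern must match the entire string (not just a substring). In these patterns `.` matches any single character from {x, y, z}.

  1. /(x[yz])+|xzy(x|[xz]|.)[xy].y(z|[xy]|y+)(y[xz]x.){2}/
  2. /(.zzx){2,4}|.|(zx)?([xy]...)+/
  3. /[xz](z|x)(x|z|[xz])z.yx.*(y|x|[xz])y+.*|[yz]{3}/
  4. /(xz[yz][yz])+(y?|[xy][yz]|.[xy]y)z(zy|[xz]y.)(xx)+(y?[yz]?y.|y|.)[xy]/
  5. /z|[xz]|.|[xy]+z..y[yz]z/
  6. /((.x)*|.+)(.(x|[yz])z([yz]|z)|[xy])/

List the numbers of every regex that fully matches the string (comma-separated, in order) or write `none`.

6

1 → no match
2 → no match
3 → no match
4 → no match — must start with "xz"
5 → no match
6 → match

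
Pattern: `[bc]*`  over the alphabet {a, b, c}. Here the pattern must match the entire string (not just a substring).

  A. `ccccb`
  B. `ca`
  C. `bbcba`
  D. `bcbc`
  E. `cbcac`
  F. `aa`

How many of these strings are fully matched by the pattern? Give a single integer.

2

A. `ccccb` → match
B. `ca` → no match
C. `bbcba` → no match
D. `bcbc` → match
E. `cbcac` → no match
F. `aa` → no match
Total matched: 2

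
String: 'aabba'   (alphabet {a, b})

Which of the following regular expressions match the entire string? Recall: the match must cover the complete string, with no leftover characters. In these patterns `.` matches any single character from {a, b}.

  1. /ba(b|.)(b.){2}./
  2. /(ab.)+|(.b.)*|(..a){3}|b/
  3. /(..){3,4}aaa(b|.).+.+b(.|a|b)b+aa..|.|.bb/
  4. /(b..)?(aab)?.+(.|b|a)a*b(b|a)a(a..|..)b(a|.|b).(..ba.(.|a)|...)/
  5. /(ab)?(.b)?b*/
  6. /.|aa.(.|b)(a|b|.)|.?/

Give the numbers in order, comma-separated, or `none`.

1 → no match — must start with 'ba'
2 → no match
3 → no match
4 → no match
5 → no match
6 → match

6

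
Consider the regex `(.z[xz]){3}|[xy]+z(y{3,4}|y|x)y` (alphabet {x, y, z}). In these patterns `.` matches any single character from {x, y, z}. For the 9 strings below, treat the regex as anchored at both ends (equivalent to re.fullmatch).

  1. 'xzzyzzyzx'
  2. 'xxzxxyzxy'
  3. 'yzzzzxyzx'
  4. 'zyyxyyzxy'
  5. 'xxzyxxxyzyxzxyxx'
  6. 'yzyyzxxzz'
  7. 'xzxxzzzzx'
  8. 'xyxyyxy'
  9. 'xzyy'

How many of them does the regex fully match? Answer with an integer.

1 → match
2 → no match
3 → match
4 → no match
5 → no match
6 → no match
7 → match
8 → no match
9 → match
Total matched: 4

4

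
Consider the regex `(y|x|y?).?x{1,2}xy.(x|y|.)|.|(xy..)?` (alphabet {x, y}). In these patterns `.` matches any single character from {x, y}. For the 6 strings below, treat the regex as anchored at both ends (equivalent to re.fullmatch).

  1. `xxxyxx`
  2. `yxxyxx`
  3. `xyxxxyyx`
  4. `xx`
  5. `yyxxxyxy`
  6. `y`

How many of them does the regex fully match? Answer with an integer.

5

1. `xxxyxx` → match
2. `yxxyxx` → match
3. `xyxxxyyx` → match
4. `xx` → no match
5. `yyxxxyxy` → match
6. `y` → match
Total matched: 5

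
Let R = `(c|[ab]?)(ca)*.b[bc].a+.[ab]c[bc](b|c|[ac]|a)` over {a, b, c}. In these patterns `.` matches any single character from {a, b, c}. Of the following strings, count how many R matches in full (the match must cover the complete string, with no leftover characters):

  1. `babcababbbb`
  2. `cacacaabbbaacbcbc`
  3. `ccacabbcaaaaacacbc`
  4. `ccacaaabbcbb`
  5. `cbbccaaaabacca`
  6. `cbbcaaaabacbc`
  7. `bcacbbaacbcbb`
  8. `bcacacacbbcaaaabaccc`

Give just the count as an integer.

1. `babcababbbb` → no match
2 → match
3 → match
4. `ccacaaabbcbb` → no match
5 → match
6 → match
7 → match
8 → match
Total matched: 6

6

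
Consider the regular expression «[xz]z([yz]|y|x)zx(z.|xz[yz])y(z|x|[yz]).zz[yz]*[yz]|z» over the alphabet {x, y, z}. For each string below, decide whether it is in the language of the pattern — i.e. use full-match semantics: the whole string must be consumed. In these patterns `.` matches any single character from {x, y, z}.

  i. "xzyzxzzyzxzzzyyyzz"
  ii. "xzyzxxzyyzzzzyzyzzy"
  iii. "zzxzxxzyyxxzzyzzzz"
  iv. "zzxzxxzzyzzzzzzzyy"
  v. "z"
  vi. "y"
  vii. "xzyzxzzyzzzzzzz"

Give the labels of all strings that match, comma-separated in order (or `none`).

i, ii, iii, iv, v, vii

i → match
ii → match
iii → match
iv → match
v → match
vi → no match
vii → match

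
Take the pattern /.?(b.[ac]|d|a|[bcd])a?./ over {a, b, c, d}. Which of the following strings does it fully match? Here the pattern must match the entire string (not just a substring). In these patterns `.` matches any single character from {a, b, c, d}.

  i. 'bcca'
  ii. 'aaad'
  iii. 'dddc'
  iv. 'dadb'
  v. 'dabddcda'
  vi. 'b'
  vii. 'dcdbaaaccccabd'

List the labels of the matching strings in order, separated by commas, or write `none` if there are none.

i, ii

i → match
ii → match
iii → no match
iv → no match
v → no match
vi → no match
vii → no match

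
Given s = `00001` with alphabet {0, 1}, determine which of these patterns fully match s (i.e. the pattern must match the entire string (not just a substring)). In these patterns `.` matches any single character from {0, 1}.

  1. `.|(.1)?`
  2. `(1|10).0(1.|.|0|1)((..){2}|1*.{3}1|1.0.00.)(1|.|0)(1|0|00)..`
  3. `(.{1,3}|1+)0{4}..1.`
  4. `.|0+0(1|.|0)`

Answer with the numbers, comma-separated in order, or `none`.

1 → no match
2 → no match
3 → no match
4 → match

4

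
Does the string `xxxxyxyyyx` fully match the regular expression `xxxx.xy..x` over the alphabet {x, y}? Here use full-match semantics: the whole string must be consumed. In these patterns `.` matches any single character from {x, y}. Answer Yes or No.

Yes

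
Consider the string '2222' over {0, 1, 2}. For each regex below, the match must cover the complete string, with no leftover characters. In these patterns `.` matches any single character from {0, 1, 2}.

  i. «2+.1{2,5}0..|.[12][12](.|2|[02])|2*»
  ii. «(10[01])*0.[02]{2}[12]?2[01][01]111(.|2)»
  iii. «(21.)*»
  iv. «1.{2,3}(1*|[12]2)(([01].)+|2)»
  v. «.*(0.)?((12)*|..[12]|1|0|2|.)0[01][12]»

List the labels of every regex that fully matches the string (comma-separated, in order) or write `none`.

i

i → match
ii → no match
iii → no match
iv → no match — must start with '1'
v → no match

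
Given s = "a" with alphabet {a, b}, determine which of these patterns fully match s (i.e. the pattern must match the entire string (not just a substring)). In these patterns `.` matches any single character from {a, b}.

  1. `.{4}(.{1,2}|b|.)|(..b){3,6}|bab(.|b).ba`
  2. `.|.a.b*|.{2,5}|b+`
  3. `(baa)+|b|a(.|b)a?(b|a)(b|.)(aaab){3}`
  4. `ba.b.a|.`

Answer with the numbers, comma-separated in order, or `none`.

2, 4

1 → no match
2 → match
3 → no match
4 → match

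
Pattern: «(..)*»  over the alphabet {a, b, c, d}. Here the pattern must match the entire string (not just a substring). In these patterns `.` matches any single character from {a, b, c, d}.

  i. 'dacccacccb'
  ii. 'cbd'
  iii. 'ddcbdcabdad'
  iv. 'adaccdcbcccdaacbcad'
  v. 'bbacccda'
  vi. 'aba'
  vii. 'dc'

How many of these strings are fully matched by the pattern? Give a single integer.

3

i → match
ii → no match
iii → no match
iv → no match
v → match
vi → no match
vii → match
Total matched: 3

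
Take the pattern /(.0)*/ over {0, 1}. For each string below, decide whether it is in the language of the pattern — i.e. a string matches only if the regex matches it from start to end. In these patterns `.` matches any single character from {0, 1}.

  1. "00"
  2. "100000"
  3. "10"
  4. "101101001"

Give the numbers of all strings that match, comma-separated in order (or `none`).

1, 2, 3

1 → match
2 → match
3 → match
4 → no match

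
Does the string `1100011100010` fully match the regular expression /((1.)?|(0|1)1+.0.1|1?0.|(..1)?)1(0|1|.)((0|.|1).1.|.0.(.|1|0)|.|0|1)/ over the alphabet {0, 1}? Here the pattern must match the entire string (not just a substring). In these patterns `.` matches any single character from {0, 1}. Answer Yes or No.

No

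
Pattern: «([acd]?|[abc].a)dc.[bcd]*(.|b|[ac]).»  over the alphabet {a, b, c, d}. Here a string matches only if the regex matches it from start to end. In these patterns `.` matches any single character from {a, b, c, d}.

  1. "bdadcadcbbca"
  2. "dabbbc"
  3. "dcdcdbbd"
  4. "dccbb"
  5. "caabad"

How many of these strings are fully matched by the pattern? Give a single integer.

1 → match
2 → no match
3 → match
4 → match
5 → no match
Total matched: 3

3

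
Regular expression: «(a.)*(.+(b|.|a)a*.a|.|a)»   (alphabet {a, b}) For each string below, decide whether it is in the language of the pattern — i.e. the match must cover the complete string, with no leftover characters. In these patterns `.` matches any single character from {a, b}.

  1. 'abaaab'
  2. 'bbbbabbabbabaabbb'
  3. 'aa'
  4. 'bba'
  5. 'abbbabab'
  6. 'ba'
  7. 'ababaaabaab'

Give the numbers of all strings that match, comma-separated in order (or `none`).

1 → no match
2 → no match
3 → no match
4 → no match
5 → no match
6 → no match
7 → match

7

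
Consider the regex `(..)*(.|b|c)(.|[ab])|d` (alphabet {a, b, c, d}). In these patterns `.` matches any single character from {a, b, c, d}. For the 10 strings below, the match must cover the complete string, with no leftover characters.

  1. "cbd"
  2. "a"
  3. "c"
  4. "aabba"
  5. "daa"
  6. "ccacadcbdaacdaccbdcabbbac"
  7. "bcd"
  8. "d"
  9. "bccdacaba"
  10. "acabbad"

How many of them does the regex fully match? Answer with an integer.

1 → no match
2 → no match
3 → no match
4 → no match
5 → no match
6 → no match
7 → no match
8 → match
9 → no match
10 → no match
Total matched: 1

1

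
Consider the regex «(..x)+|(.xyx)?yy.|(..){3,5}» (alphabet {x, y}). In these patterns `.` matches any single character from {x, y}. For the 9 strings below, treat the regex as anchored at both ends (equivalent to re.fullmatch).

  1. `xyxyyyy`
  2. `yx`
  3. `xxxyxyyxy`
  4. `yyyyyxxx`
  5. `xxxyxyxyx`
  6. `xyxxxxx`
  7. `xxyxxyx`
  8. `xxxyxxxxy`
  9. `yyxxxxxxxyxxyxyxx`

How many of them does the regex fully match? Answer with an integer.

1 → no match
2 → no match
3 → no match
4 → match
5 → no match
6 → no match
7 → no match
8 → no match
9 → no match
Total matched: 1

1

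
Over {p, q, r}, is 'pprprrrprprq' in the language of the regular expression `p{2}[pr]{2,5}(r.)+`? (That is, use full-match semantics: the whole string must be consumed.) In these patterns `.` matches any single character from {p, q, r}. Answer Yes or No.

Yes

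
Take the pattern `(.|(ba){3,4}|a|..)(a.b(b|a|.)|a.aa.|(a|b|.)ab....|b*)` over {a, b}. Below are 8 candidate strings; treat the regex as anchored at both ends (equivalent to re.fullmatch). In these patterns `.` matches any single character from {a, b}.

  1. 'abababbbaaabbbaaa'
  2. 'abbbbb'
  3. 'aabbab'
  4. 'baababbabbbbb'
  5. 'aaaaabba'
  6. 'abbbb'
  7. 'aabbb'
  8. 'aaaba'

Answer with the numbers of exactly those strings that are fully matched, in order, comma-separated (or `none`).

1 → no match
2 → match
3 → no match
4 → no match
5 → no match
6 → match
7 → match
8 → match

2, 6, 7, 8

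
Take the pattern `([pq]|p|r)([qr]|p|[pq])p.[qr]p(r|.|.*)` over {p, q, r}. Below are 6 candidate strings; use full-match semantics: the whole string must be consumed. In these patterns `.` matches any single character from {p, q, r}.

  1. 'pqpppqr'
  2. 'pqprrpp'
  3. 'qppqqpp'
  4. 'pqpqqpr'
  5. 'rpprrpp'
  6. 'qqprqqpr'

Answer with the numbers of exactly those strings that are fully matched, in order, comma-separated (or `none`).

2, 3, 4, 5

1 → no match
2 → match
3 → match
4 → match
5 → match
6 → no match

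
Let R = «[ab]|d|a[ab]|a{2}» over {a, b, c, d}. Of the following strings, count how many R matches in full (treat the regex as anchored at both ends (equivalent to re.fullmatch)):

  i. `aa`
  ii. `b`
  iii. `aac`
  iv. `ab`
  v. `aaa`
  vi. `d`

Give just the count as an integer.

i → match
ii → match
iii → no match
iv → match
v → no match
vi → match
Total matched: 4

4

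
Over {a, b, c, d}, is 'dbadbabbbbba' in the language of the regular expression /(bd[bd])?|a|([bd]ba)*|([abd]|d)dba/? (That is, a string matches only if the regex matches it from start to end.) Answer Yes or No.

No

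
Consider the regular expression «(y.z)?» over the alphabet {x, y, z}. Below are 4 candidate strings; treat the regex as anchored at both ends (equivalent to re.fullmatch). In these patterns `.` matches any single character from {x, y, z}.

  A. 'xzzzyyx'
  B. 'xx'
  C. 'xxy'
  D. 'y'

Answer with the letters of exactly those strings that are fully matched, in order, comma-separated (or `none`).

none

A → no match
B → no match
C → no match
D → no match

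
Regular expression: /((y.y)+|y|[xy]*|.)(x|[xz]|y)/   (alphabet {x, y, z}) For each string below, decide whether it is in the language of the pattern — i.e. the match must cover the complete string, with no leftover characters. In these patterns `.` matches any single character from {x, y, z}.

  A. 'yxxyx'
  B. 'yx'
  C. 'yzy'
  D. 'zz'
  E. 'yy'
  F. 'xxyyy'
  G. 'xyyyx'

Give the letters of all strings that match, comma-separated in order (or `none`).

A, B, D, E, F, G

A → match
B → match
C → no match
D → match
E → match
F → match
G → match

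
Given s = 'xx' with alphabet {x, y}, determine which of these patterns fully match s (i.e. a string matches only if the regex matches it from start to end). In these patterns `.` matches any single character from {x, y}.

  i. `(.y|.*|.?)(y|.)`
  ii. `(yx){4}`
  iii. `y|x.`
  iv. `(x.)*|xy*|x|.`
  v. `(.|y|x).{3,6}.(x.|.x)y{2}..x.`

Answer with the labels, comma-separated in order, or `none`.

i, iii, iv

i → match
ii → no match — must start with 'yx'
iii → match
iv → match
v → no match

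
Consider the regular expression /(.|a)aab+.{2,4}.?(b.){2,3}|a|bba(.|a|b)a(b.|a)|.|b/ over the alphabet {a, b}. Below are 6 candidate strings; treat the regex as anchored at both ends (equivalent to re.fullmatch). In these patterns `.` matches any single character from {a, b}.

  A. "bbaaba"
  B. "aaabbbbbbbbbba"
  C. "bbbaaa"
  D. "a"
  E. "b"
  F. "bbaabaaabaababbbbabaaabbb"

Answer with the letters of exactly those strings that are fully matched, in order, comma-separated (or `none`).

B, D, E

A. "bbaaba" → no match
B → match
C. "bbbaaa" → no match
D. "a" → match
E. "b" → match
F → no match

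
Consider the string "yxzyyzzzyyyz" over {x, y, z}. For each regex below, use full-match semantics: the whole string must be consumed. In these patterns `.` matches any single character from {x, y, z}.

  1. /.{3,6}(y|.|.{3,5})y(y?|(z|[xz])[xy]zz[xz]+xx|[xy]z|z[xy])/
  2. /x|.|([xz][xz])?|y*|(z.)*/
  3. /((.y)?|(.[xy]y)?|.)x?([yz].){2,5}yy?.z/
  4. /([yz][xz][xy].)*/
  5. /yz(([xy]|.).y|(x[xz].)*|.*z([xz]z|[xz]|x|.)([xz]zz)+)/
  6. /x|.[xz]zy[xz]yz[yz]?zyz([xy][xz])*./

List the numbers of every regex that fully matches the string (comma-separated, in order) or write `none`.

1, 3

1 → match
2 → no match
3 → match
4 → no match
5 → no match — must start with "yz"
6 → no match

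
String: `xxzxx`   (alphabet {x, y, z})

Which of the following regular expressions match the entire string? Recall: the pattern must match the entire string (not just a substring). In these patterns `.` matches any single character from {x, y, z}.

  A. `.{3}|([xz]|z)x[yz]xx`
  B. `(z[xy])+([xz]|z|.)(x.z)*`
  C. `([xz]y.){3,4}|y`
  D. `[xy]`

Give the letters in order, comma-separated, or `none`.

A

A → match
B → no match — must start with `z`
C → no match
D → no match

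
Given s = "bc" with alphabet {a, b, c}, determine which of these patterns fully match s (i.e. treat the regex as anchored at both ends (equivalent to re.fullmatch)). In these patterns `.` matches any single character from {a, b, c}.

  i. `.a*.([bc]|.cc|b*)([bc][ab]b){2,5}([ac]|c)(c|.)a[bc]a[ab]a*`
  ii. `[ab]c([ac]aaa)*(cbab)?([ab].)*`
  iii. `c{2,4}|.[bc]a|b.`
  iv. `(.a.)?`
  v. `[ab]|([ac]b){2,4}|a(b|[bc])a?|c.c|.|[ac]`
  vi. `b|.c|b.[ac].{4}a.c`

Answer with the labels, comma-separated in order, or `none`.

i → no match
ii → match
iii → match
iv → no match
v → no match
vi → match

ii, iii, vi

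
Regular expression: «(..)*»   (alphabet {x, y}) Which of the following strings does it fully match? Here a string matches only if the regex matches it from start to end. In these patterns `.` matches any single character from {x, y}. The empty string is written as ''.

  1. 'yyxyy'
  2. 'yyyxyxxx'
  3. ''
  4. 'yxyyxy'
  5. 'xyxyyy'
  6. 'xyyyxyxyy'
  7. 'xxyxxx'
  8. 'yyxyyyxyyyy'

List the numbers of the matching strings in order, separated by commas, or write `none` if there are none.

1 → no match
2 → match
3 → match
4 → match
5 → match
6 → no match
7 → match
8 → no match

2, 3, 4, 5, 7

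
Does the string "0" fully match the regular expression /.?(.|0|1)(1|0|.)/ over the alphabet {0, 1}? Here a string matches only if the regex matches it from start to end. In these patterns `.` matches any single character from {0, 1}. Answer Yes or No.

No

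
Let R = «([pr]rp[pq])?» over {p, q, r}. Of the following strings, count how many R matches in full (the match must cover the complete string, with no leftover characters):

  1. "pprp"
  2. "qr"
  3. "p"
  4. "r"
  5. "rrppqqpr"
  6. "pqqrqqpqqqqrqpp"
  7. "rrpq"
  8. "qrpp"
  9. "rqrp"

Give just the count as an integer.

1 → no match
2 → no match
3 → no match
4 → no match
5 → no match
6 → no match
7 → match
8 → no match
9 → no match
Total matched: 1

1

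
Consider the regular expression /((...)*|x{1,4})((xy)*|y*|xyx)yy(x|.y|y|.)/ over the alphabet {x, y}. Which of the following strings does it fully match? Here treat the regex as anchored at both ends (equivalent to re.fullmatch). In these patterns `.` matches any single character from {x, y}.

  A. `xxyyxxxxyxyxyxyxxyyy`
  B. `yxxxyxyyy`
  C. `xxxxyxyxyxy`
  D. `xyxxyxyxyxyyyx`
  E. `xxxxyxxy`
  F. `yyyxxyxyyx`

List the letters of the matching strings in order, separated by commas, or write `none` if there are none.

A → no match
B → match
C → no match
D → match
E → no match
F → no match

B, D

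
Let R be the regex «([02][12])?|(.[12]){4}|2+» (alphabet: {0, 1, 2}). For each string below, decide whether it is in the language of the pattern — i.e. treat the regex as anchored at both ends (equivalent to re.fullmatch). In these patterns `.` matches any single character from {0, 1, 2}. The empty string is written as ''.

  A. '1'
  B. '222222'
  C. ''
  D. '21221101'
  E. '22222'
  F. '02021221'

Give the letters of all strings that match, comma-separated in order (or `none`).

B, C, D, E, F

A → no match
B → match
C → match
D → match
E → match
F → match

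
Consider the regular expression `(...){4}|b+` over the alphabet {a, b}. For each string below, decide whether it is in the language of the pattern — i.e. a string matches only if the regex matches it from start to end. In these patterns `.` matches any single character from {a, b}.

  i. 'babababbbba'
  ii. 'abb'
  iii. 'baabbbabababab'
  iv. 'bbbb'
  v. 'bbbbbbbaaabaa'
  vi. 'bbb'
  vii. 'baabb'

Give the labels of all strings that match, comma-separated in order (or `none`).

iv, vi

i. 'babababbbba' → no match
ii. 'abb' → no match
iii → no match
iv. 'bbbb' → match
v → no match
vi. 'bbb' → match
vii. 'baabb' → no match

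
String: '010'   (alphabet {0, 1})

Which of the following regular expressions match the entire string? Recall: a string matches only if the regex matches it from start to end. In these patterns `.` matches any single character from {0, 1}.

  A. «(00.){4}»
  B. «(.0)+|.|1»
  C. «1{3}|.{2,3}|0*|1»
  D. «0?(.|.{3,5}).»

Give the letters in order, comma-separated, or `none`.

A → no match — must start with '00'
B → no match
C → match
D → match

C, D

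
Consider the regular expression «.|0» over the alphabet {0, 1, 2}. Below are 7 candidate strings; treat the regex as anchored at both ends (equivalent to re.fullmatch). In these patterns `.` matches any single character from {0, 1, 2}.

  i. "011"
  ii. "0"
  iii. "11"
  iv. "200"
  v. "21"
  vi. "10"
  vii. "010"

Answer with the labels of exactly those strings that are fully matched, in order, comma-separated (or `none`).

i → no match
ii → match
iii → no match
iv → no match
v → no match
vi → no match
vii → no match

ii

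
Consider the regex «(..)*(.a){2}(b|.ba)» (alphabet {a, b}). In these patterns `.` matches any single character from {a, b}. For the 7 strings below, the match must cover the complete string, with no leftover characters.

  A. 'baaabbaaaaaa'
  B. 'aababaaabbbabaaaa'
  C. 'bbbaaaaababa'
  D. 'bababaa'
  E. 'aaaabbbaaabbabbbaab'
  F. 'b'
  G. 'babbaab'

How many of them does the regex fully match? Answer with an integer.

0

A → no match
B → no match
C → no match
D → no match
E → no match
F → no match
G → no match
Total matched: 0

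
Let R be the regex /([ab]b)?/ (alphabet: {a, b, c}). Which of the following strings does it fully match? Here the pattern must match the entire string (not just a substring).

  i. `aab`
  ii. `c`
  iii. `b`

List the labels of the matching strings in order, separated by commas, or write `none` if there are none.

i → no match
ii → no match
iii → no match

none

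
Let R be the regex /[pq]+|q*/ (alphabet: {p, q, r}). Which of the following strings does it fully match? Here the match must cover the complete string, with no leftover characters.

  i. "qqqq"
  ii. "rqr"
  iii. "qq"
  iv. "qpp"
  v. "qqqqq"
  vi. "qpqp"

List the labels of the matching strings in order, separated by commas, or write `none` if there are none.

i, iii, iv, v, vi

i → match
ii → no match
iii → match
iv → match
v → match
vi → match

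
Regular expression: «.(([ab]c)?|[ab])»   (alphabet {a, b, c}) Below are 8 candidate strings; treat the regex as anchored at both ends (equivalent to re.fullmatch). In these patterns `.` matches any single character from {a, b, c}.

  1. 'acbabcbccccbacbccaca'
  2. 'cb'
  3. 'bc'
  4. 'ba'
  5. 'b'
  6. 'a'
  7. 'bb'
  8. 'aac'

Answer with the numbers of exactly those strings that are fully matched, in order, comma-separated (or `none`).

1 → no match
2 → match
3 → no match
4 → match
5 → match
6 → match
7 → match
8 → match

2, 4, 5, 6, 7, 8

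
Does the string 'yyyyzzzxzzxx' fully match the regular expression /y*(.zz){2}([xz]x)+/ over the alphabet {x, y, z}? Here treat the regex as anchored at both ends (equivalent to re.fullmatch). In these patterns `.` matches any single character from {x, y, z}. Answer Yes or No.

Yes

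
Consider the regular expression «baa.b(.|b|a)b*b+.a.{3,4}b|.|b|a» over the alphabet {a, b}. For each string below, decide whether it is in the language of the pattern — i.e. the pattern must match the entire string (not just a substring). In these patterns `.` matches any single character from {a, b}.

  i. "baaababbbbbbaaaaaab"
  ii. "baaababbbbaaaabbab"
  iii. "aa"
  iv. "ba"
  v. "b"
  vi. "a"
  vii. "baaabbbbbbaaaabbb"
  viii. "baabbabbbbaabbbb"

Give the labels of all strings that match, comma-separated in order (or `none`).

i → match
ii → no match
iii → no match
iv → no match
v → match
vi → match
vii → match
viii → match

i, v, vi, vii, viii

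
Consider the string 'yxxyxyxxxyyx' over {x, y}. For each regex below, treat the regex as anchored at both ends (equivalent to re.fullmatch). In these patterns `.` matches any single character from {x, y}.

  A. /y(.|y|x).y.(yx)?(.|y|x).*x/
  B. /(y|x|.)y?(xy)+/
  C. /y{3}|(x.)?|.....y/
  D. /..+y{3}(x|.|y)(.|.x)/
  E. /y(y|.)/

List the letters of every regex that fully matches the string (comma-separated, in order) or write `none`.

A → match
B → no match — must end with 'xy'
C → no match
D → no match
E → no match

A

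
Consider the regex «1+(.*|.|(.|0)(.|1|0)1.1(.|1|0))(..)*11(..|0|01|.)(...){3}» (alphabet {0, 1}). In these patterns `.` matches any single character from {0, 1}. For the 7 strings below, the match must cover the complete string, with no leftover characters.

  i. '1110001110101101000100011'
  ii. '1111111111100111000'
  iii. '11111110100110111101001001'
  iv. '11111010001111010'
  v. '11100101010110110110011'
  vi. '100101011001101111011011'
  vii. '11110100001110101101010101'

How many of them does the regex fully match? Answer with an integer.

5

i → match
ii → match
iii → match
iv → no match
v → match
vi → match
vii → no match
Total matched: 5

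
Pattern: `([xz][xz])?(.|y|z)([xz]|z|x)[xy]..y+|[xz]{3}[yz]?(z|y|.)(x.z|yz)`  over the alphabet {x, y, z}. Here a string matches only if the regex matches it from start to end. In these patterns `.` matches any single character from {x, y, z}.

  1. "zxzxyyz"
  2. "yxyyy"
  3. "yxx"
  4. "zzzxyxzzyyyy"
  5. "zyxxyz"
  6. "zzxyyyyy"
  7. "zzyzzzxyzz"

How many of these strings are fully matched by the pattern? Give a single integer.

1 → no match
2 → no match
3 → no match
4 → no match
5 → no match
6 → match
7 → no match
Total matched: 1

1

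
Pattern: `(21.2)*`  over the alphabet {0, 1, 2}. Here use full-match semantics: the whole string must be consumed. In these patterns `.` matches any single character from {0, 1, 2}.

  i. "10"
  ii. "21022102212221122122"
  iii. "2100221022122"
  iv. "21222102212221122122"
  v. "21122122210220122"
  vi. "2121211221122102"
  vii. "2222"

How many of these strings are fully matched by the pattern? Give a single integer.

i → no match
ii → match
iii → no match
iv → match
v → no match
vi → no match
vii → no match
Total matched: 2

2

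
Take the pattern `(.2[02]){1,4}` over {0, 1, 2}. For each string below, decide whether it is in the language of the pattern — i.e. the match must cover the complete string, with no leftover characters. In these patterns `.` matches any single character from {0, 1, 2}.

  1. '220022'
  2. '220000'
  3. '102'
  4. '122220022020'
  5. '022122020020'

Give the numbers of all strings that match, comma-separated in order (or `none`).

1 → match
2 → no match
3 → no match
4 → match
5 → match

1, 4, 5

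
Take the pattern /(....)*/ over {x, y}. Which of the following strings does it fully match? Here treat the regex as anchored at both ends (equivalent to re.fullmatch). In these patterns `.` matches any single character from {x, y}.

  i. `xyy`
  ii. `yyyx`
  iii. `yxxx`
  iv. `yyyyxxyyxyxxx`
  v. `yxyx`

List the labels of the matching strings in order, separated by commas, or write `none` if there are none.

ii, iii, v

i → no match
ii → match
iii → match
iv → no match
v → match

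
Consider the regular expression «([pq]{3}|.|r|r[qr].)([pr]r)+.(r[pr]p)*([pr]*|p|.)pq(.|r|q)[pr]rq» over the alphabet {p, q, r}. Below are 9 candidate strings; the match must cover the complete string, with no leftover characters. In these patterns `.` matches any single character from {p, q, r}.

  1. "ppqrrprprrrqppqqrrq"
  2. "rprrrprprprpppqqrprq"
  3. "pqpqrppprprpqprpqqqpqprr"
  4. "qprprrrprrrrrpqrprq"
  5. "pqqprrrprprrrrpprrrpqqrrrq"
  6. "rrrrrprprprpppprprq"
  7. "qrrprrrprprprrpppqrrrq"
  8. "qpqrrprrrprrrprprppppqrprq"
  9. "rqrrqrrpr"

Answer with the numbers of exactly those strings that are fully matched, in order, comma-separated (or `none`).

1 → match
2 → no match
3 → no match — must end with "rq"
4 → match
5 → no match
6 → no match
7 → match
8 → match
9 → no match — must end with "rq"

1, 4, 7, 8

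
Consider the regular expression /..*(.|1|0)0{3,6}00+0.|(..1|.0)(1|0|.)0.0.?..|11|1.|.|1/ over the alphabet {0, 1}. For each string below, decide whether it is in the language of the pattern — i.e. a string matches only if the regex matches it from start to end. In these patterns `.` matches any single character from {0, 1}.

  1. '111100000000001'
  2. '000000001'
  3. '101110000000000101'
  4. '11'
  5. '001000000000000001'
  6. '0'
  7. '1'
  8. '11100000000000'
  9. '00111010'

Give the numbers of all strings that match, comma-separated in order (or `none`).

1, 2, 4, 5, 6, 7, 8

1 → match
2 → match
3 → no match
4 → match
5 → match
6 → match
7 → match
8 → match
9 → no match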